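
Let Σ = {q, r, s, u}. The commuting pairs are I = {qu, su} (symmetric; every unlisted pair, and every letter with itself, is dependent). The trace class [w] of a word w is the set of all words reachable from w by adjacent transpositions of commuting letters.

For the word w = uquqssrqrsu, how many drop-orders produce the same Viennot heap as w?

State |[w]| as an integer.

0(u) covers ∅
1(q) covers ∅
2(u) covers 0:u
3(q) covers 1:q
4(s) covers 3:q
5(s) covers 4:s
6(r) covers 2:u, 5:s
7(q) covers 6:r
8(r) covers 7:q
9(s) covers 8:r
10(u) covers 8:r
floor of heap: 0:u, 1:q
completions by unplaced set U, small U first (add the entries for U minus each lowest piece of U):
  |U|=1: {9}:1  {10}:1
  |U|=2: {9,10}:2
  |U|=3: {8,9,10}:2
  |U|=4: {7,8,9,10}:2
  |U|=5: {6,7,8,9,10}:2
  |U|=6: {2,6,7,8,9,10}:2  {5,6,7,8,9,10}:2
  |U|=7: {0,2,6,7,8,9,10}:2  {2,5,6,7,8,9,10}:4  {4,5,6,7,8,9,10}:2
  |U|=8: {0,2,5,6,7,8,9,10}:6  {2,4,5,6,7,8,9,10}:6  {3,4,5,6,7,8,9,10}:2
  |U|=9: {0,2,4,5,6,7,8,9,10}:12  {1,3,4,5,6,7,8,9,10}:2  {2,3,4,5,6,7,8,9,10}:8
  start at 0(u): 10
  start at 1(q): 20
sum over floor = 30

30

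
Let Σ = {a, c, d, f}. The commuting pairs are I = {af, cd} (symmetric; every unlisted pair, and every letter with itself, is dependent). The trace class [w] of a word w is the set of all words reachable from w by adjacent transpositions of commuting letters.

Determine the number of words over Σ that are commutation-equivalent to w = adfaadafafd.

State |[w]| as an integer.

0(a) covers ∅
1(d) covers 0:a
2(f) covers 1:d
3(a) covers 1:d
4(a) covers 3:a
5(d) covers 2:f, 4:a
6(a) covers 5:d
7(f) covers 5:d
8(a) covers 6:a
9(f) covers 7:f
10(d) covers 8:a, 9:f
floor of heap: 0:a
completions by unplaced set U, small U first (add the entries for U minus each lowest piece of U):
  |U|=1: {10}:1
  |U|=2: {8,10}:1  {9,10}:1
  |U|=3: {6,8,10}:1  {7,9,10}:1  {8,9,10}:2
  |U|=4: {6,8,9,10}:3  {7,8,9,10}:3
  |U|=5: {6,7,8,9,10}:6
  |U|=6: {5,6,7,8,9,10}:6
  |U|=7: {2,5,6,7,8,9,10}:6  {4,5,6,7,8,9,10}:6
  |U|=8: {2,4,5,6,7,8,9,10}:12  {3,4,5,6,7,8,9,10}:6
  |U|=9: {2,3,4,5,6,7,8,9,10}:18
  start at 0(a): 18

18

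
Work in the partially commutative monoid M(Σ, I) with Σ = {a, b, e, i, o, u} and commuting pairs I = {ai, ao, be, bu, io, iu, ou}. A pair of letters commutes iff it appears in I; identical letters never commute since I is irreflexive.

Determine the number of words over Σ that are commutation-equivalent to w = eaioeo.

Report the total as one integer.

6

piece 0:e — minimal
piece 1:a rests on {0:e}
piece 2:i rests on {0:e}
piece 3:o rests on {0:e}
piece 4:e rests on {1:a, 2:i, 3:o}
piece 5:o rests on {4:e}
minimal pieces: {0:e}
ways to finish when only these pieces remain (= sum over removing one remaining piece with nothing left below it):
  1 left: {5}→1
  2 left: {4,5}→1
  3 left: {1,4,5}→1  {2,4,5}→1  {3,4,5}→1
  4 left: {1,2,4,5}→2  {1,3,4,5}→2  {2,3,4,5}→2
  placing 0:e first → 6 extensions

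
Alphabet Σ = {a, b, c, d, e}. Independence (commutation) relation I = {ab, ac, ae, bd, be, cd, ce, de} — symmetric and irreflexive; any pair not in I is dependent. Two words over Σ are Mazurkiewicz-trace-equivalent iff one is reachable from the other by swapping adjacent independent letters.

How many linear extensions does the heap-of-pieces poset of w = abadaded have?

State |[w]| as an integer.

56

piece 0:a — minimal
piece 1:b — minimal
piece 2:a rests on {0:a}
piece 3:d rests on {2:a}
piece 4:a rests on {3:d}
piece 5:d rests on {4:a}
piece 6:e — minimal
piece 7:d rests on {5:d}
minimal pieces: {0:a, 1:b, 6:e}
ways to finish when only these pieces remain (= sum over removing one remaining piece with nothing left below it):
  1 left: {1}→1  {6}→1  {7}→1
  2 left: {1,6}→2  {1,7}→2  {5,7}→1  {6,7}→2
  3 left: {1,5,7}→3  {1,6,7}→6  {4,5,7}→1  {5,6,7}→3
  4 left: {1,4,5,7}→4  {1,5,6,7}→12  {3,4,5,7}→1  {4,5,6,7}→4
  5 left: {1,3,4,5,7}→5  {1,4,5,6,7}→20  {2,3,4,5,7}→1  {3,4,5,6,7}→5
  6 left: {0,2,3,4,5,7}→1  {1,2,3,4,5,7}→6  {1,3,4,5,6,7}→30  {2,3,4,5,6,7}→6
  placing 0:a first → 42 extensions
  placing 1:b first → 7 extensions
  placing 6:e first → 7 extensions
total linear extensions = 56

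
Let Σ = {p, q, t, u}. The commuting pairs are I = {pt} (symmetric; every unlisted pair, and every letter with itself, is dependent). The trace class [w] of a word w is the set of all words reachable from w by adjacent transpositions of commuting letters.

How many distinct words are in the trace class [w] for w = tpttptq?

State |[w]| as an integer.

piece 0:t — minimal
piece 1:p — minimal
piece 2:t rests on {0:t}
piece 3:t rests on {2:t}
piece 4:p rests on {1:p}
piece 5:t rests on {3:t}
piece 6:q rests on {4:p, 5:t}
minimal pieces: {0:t, 1:p}
ways to finish when only these pieces remain (= sum over removing one remaining piece with nothing left below it):
  1 left: {6}→1
  2 left: {4,6}→1  {5,6}→1
  3 left: {1,4,6}→1  {3,5,6}→1  {4,5,6}→2
  4 left: {1,4,5,6}→3  {2,3,5,6}→1  {3,4,5,6}→3
  5 left: {0,2,3,5,6}→1  {1,3,4,5,6}→6  {2,3,4,5,6}→4
  placing 0:t first → 10 extensions
  placing 1:p first → 5 extensions
total linear extensions = 15

15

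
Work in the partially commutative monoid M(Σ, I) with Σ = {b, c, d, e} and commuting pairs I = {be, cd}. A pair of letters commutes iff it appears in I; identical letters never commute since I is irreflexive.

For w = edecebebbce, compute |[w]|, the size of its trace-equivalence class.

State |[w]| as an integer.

drop 0:e onto floor
drop 1:d onto {0:e}
drop 2:e onto {1:d}
drop 3:c onto {2:e}
drop 4:e onto {3:c}
drop 5:b onto {3:c}
drop 6:e onto {4:e}
drop 7:b onto {5:b}
drop 8:b onto {7:b}
drop 9:c onto {6:e, 8:b}
drop 10:e onto {9:c}
ground layer = {0:e}
drop-orders for the pieces not yet dropped (sum over which currently-grounded one goes next):
  1 to go: {10} 1
  2 to go: {9,10} 1
  3 to go: {6,9,10} 1  {8,9,10} 1
  4 to go: {4,6,9,10} 1  {6,8,9,10} 2  {7,8,9,10} 1
  5 to go: {4,6,8,9,10} 3  {5,7,8,9,10} 1  {6,7,8,9,10} 3
  6 to go: {4,6,7,8,9,10} 6  {5,6,7,8,9,10} 4
  7 to go: {4,5,6,7,8,9,10} 10
  8 to go: {3,4,5,6,7,8,9,10} 10
  9 to go: {2,3,4,5,6,7,8,9,10} 10
  if 0:e drops first: 10 orders

10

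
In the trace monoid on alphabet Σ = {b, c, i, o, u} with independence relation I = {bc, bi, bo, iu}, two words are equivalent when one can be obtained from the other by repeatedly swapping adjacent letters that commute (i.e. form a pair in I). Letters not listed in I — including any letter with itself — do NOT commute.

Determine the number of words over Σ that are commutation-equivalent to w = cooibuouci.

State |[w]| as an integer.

9

0(c) covers ∅
1(o) covers 0:c
2(o) covers 1:o
3(i) covers 2:o
4(b) covers ∅
5(u) covers 2:o, 4:b
6(o) covers 3:i, 5:u
7(u) covers 6:o
8(c) covers 7:u
9(i) covers 8:c
floor of heap: 0:c, 4:b
completions by unplaced set U, small U first (add the entries for U minus each lowest piece of U):
  |U|=1: {9}:1
  |U|=2: {8,9}:1
  |U|=3: {7,8,9}:1
  |U|=4: {6,7,8,9}:1
  |U|=5: {3,6,7,8,9}:1  {5,6,7,8,9}:1
  |U|=6: {3,5,6,7,8,9}:2  {4,5,6,7,8,9}:1
  |U|=7: {2,3,5,6,7,8,9}:2  {3,4,5,6,7,8,9}:3
  |U|=8: {1,2,3,5,6,7,8,9}:2  {2,3,4,5,6,7,8,9}:5
  start at 0(c): 7
  start at 4(b): 2
sum over floor = 9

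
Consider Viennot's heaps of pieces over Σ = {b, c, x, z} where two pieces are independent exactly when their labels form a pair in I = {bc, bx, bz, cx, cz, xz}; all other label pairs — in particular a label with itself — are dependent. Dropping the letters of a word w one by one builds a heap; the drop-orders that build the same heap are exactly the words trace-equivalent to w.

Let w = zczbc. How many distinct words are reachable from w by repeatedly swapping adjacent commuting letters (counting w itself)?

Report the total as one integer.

drop 0:z onto floor
drop 1:c onto floor
drop 2:z onto {0:z}
drop 3:b onto floor
drop 4:c onto {1:c}
ground layer = {0:z, 1:c, 3:b}
drop-orders for the pieces not yet dropped (sum over which currently-grounded one goes next):
  1 to go: {2} 1  {3} 1  {4} 1
  2 to go: {0,2} 1  {1,4} 1  {2,3} 2  {2,4} 2  {3,4} 2
  3 to go: {0,2,3} 3  {0,2,4} 3  {1,2,4} 3  {1,3,4} 3  {2,3,4} 6
  if 0:z drops first: 12 orders
  if 1:c drops first: 12 orders
  if 3:b drops first: 6 orders
heap linearizations: 30

30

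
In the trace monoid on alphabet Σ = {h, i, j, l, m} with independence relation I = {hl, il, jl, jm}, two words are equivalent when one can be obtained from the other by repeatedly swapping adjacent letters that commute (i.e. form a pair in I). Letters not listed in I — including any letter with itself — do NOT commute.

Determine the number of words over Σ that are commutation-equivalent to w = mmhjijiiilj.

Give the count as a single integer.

9

#0=m has no predecessor
#1=m depends on [0:m]
#2=h depends on [1:m]
#3=j depends on [2:h]
#4=i depends on [3:j]
#5=j depends on [4:i]
#6=i depends on [5:j]
#7=i depends on [6:i]
#8=i depends on [7:i]
#9=l depends on [1:m]
#10=j depends on [8:i]
sources: [0:m]
N(rest) = Σ N(rest − s) over sources s of rest; N(one piece) = 1:
  size 1 → [9]=1  [10]=1
  size 2 → [8,10]=1  [9,10]=2
  size 3 → [7,8,10]=1  [8,9,10]=3
  size 4 → [6,7,8,10]=1  [7,8,9,10]=4
  size 5 → [5,6,7,8,10]=1  [6,7,8,9,10]=5
  size 6 → [4,5,6,7,8,10]=1  [5,6,7,8,9,10]=6
  size 7 → [3,4,5,6,7,8,10]=1  [4,5,6,7,8,9,10]=7
  size 8 → [2,3,4,5,6,7,8,10]=1  [3,4,5,6,7,8,9,10]=8
  size 9 → [2,3,4,5,6,7,8,9,10]=9
  first=0(m) contributes 9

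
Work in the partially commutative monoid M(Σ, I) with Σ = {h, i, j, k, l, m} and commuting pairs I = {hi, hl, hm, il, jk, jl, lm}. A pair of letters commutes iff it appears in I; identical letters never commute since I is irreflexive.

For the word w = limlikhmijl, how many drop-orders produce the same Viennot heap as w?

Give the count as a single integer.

drop 0:l onto floor
drop 1:i onto floor
drop 2:m onto {1:i}
drop 3:l onto {0:l}
drop 4:i onto {2:m}
drop 5:k onto {3:l, 4:i}
drop 6:h onto {5:k}
drop 7:m onto {5:k}
drop 8:i onto {7:m}
drop 9:j onto {6:h, 8:i}
drop 10:l onto {5:k}
ground layer = {0:l, 1:i}
drop-orders for the pieces not yet dropped (sum over which currently-grounded one goes next):
  1 to go: {9} 1  {10} 1
  2 to go: {6,9} 1  {8,9} 1  {9,10} 2
  3 to go: {6,8,9} 2  {6,9,10} 3  {7,8,9} 1  {8,9,10} 3
  4 to go: {6,7,8,9} 3  {6,8,9,10} 8  {7,8,9,10} 4
  5 to go: {6,7,8,9,10} 15
  6 to go: {5,6,7,8,9,10} 15
  7 to go: {3,5,6,7,8,9,10} 15  {4,5,6,7,8,9,10} 15
  8 to go: {0,3,5,6,7,8,9,10} 15  {2,4,5,6,7,8,9,10} 15  {3,4,5,6,7,8,9,10} 30
  9 to go: {0,3,4,5,6,7,8,9,10} 45  {1,2,4,5,6,7,8,9,10} 15  {2,3,4,5,6,7,8,9,10} 45
  if 0:l drops first: 60 orders
  if 1:i drops first: 90 orders
heap linearizations: 150

150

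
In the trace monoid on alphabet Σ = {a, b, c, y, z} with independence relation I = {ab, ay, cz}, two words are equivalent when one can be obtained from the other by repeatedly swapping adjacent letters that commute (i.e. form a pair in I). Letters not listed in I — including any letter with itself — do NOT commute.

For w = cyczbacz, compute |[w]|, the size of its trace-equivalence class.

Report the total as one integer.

piece 0:c — minimal
piece 1:y rests on {0:c}
piece 2:c rests on {1:y}
piece 3:z rests on {1:y}
piece 4:b rests on {2:c, 3:z}
piece 5:a rests on {2:c, 3:z}
piece 6:c rests on {4:b, 5:a}
piece 7:z rests on {4:b, 5:a}
minimal pieces: {0:c}
ways to finish when only these pieces remain (= sum over removing one remaining piece with nothing left below it):
  1 left: {6}→1  {7}→1
  2 left: {6,7}→2
  3 left: {4,6,7}→2  {5,6,7}→2
  4 left: {4,5,6,7}→4
  5 left: {2,4,5,6,7}→4  {3,4,5,6,7}→4
  6 left: {2,3,4,5,6,7}→8
  placing 0:c first → 8 extensions

8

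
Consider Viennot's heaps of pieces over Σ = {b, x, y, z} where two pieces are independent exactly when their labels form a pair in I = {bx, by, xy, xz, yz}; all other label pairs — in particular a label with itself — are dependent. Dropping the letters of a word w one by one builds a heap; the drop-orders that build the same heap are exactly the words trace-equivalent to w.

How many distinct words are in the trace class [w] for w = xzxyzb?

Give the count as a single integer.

60

#0=x has no predecessor
#1=z has no predecessor
#2=x depends on [0:x]
#3=y has no predecessor
#4=z depends on [1:z]
#5=b depends on [4:z]
sources: [0:x, 1:z, 3:y]
N(rest) = Σ N(rest − s) over sources s of rest; N(one piece) = 1:
  size 1 → [2]=1  [3]=1  [5]=1
  size 2 → [0,2]=1  [2,3]=2  [2,5]=2  [3,5]=2  [4,5]=1
  size 3 → [0,2,3]=3  [0,2,5]=3  [1,4,5]=1  [2,3,5]=6  [2,4,5]=3  [3,4,5]=3
  size 4 → [0,2,3,5]=12  [0,2,4,5]=6  [1,2,4,5]=4  [1,3,4,5]=4  [2,3,4,5]=12
  first=0(x) contributes 20
  first=1(z) contributes 30
  first=3(y) contributes 10
|[w]| = 60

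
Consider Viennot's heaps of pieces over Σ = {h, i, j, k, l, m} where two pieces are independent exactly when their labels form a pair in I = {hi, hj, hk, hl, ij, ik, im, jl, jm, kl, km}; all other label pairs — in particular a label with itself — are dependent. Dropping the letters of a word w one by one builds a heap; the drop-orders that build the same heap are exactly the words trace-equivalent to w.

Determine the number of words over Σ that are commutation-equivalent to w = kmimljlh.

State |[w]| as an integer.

drop 0:k onto floor
drop 1:m onto floor
drop 2:i onto floor
drop 3:m onto {1:m}
drop 4:l onto {2:i, 3:m}
drop 5:j onto {0:k}
drop 6:l onto {4:l}
drop 7:h onto {3:m}
ground layer = {0:k, 1:m, 2:i}
drop-orders for the pieces not yet dropped (sum over which currently-grounded one goes next):
  1 to go: {5} 1  {6} 1  {7} 1
  2 to go: {0,5} 1  {4,6} 1  {5,6} 2  {5,7} 2  {6,7} 2
  3 to go: {0,5,6} 3  {0,5,7} 3  {2,4,6} 1  {4,5,6} 3  {4,6,7} 3  {5,6,7} 6
  4 to go: {0,4,5,6} 6  {0,5,6,7} 12  {2,4,5,6} 4  {2,4,6,7} 4  {3,4,6,7} 3  {4,5,6,7} 12
  5 to go: {0,2,4,5,6} 10  {0,4,5,6,7} 30  {1,3,4,6,7} 3  {2,3,4,6,7} 7  {2,4,5,6,7} 20  {3,4,5,6,7} 15
  6 to go: {0,2,4,5,6,7} 60  {0,3,4,5,6,7} 45  {1,2,3,4,6,7} 10  {1,3,4,5,6,7} 18  {2,3,4,5,6,7} 42
  if 0:k drops first: 70 orders
  if 1:m drops first: 147 orders
  if 2:i drops first: 63 orders
heap linearizations: 280

280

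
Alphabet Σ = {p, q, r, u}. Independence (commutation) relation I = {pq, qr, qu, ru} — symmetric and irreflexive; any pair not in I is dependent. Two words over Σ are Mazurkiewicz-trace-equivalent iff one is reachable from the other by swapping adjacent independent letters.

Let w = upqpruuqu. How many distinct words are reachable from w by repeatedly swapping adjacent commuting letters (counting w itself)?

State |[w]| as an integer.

144

#0=u has no predecessor
#1=p depends on [0:u]
#2=q has no predecessor
#3=p depends on [1:p]
#4=r depends on [3:p]
#5=u depends on [3:p]
#6=u depends on [5:u]
#7=q depends on [2:q]
#8=u depends on [6:u]
sources: [0:u, 2:q]
N(rest) = Σ N(rest − s) over sources s of rest; N(one piece) = 1:
  size 1 → [4]=1  [7]=1  [8]=1
  size 2 → [2,7]=1  [4,7]=2  [4,8]=2  [6,8]=1  [7,8]=2
  size 3 → [2,4,7]=3  [2,7,8]=3  [4,6,8]=3  [4,7,8]=6  [5,6,8]=1  [6,7,8]=3
  size 4 → [2,4,7,8]=12  [2,6,7,8]=6  [4,5,6,8]=4  [4,6,7,8]=12  [5,6,7,8]=4
  size 5 → [2,4,6,7,8]=30  [2,5,6,7,8]=10  [3,4,5,6,8]=4  [4,5,6,7,8]=20
  size 6 → [1,3,4,5,6,8]=4  [2,4,5,6,7,8]=60  [3,4,5,6,7,8]=24
  size 7 → [0,1,3,4,5,6,8]=4  [1,3,4,5,6,7,8]=28  [2,3,4,5,6,7,8]=84
  first=0(u) contributes 112
  first=2(q) contributes 32
|[w]| = 144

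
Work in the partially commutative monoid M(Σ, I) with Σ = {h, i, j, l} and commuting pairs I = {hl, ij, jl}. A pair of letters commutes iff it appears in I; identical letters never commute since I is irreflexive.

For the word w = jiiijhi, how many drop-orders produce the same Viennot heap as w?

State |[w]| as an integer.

#0=j has no predecessor
#1=i has no predecessor
#2=i depends on [1:i]
#3=i depends on [2:i]
#4=j depends on [0:j]
#5=h depends on [3:i, 4:j]
#6=i depends on [5:h]
sources: [0:j, 1:i]
N(rest) = Σ N(rest − s) over sources s of rest; N(one piece) = 1:
  size 1 → [6]=1
  size 2 → [5,6]=1
  size 3 → [3,5,6]=1  [4,5,6]=1
  size 4 → [0,4,5,6]=1  [2,3,5,6]=1  [3,4,5,6]=2
  size 5 → [0,3,4,5,6]=3  [1,2,3,5,6]=1  [2,3,4,5,6]=3
  first=0(j) contributes 4
  first=1(i) contributes 6
|[w]| = 10

10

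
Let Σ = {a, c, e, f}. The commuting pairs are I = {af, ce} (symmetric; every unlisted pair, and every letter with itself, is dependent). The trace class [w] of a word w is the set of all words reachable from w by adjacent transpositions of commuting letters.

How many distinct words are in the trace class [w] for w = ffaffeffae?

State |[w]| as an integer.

15

0(f) covers ∅
1(f) covers 0:f
2(a) covers ∅
3(f) covers 1:f
4(f) covers 3:f
5(e) covers 2:a, 4:f
6(f) covers 5:e
7(f) covers 6:f
8(a) covers 5:e
9(e) covers 7:f, 8:a
floor of heap: 0:f, 2:a
completions by unplaced set U, small U first (add the entries for U minus each lowest piece of U):
  |U|=1: {9}:1
  |U|=2: {7,9}:1  {8,9}:1
  |U|=3: {6,7,9}:1  {7,8,9}:2
  |U|=4: {6,7,8,9}:3
  |U|=5: {5,6,7,8,9}:3
  |U|=6: {2,5,6,7,8,9}:3  {4,5,6,7,8,9}:3
  |U|=7: {2,4,5,6,7,8,9}:6  {3,4,5,6,7,8,9}:3
  |U|=8: {1,3,4,5,6,7,8,9}:3  {2,3,4,5,6,7,8,9}:9
  start at 0(f): 12
  start at 2(a): 3
sum over floor = 15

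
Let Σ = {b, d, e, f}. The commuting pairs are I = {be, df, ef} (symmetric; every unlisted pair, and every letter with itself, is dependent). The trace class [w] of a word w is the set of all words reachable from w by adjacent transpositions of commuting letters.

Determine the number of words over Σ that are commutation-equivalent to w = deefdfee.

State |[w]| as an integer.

#0=d has no predecessor
#1=e depends on [0:d]
#2=e depends on [1:e]
#3=f has no predecessor
#4=d depends on [2:e]
#5=f depends on [3:f]
#6=e depends on [4:d]
#7=e depends on [6:e]
sources: [0:d, 3:f]
N(rest) = Σ N(rest − s) over sources s of rest; N(one piece) = 1:
  size 1 → [5]=1  [7]=1
  size 2 → [3,5]=1  [5,7]=2  [6,7]=1
  size 3 → [3,5,7]=3  [4,6,7]=1  [5,6,7]=3
  size 4 → [2,4,6,7]=1  [3,5,6,7]=6  [4,5,6,7]=4
  size 5 → [1,2,4,6,7]=1  [2,4,5,6,7]=5  [3,4,5,6,7]=10
  size 6 → [0,1,2,4,6,7]=1  [1,2,4,5,6,7]=6  [2,3,4,5,6,7]=15
  first=0(d) contributes 21
  first=3(f) contributes 7
|[w]| = 28

28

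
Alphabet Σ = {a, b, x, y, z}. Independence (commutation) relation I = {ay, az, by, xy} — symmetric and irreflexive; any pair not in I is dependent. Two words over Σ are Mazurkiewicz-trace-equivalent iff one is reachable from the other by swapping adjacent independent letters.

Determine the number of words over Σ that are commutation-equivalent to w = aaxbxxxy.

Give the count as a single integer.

8

#0=a has no predecessor
#1=a depends on [0:a]
#2=x depends on [1:a]
#3=b depends on [2:x]
#4=x depends on [3:b]
#5=x depends on [4:x]
#6=x depends on [5:x]
#7=y has no predecessor
sources: [0:a, 7:y]
N(rest) = Σ N(rest − s) over sources s of rest; N(one piece) = 1:
  size 1 → [6]=1  [7]=1
  size 2 → [5,6]=1  [6,7]=2
  size 3 → [4,5,6]=1  [5,6,7]=3
  size 4 → [3,4,5,6]=1  [4,5,6,7]=4
  size 5 → [2,3,4,5,6]=1  [3,4,5,6,7]=5
  size 6 → [1,2,3,4,5,6]=1  [2,3,4,5,6,7]=6
  first=0(a) contributes 7
  first=7(y) contributes 1
|[w]| = 8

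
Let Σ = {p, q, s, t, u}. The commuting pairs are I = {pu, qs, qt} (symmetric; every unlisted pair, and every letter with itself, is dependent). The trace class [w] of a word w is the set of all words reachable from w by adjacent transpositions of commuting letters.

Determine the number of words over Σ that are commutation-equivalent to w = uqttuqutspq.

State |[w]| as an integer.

3

#0=u has no predecessor
#1=q depends on [0:u]
#2=t depends on [0:u]
#3=t depends on [2:t]
#4=u depends on [1:q, 3:t]
#5=q depends on [4:u]
#6=u depends on [5:q]
#7=t depends on [6:u]
#8=s depends on [7:t]
#9=p depends on [8:s]
#10=q depends on [9:p]
sources: [0:u]
N(rest) = Σ N(rest − s) over sources s of rest; N(one piece) = 1:
  size 1 → [10]=1
  size 2 → [9,10]=1
  size 3 → [8,9,10]=1
  size 4 → [7,8,9,10]=1
  size 5 → [6,7,8,9,10]=1
  size 6 → [5,6,7,8,9,10]=1
  size 7 → [4,5,6,7,8,9,10]=1
  size 8 → [1,4,5,6,7,8,9,10]=1  [3,4,5,6,7,8,9,10]=1
  size 9 → [1,3,4,5,6,7,8,9,10]=2  [2,3,4,5,6,7,8,9,10]=1
  first=0(u) contributes 3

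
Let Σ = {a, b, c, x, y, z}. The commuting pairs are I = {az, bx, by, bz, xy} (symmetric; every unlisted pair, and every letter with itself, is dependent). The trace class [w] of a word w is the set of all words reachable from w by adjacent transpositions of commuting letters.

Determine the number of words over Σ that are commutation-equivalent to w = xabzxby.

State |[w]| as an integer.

32

piece 0:x — minimal
piece 1:a rests on {0:x}
piece 2:b rests on {1:a}
piece 3:z rests on {0:x}
piece 4:x rests on {1:a, 3:z}
piece 5:b rests on {2:b}
piece 6:y rests on {1:a, 3:z}
minimal pieces: {0:x}
ways to finish when only these pieces remain (= sum over removing one remaining piece with nothing left below it):
  1 left: {4}→1  {5}→1  {6}→1
  2 left: {2,5}→1  {4,5}→2  {4,6}→2  {5,6}→2
  3 left: {2,4,5}→3  {2,5,6}→3  {3,4,6}→2  {4,5,6}→6
  4 left: {2,4,5,6}→12  {3,4,5,6}→8
  5 left: {1,2,4,5,6}→12  {2,3,4,5,6}→20
  placing 0:x first → 32 extensions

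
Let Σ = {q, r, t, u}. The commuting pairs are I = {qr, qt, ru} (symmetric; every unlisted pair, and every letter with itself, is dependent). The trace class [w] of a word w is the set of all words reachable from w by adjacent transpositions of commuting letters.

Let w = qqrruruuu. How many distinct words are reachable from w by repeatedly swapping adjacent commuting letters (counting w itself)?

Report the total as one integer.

piece 0:q — minimal
piece 1:q rests on {0:q}
piece 2:r — minimal
piece 3:r rests on {2:r}
piece 4:u rests on {1:q}
piece 5:r rests on {3:r}
piece 6:u rests on {4:u}
piece 7:u rests on {6:u}
piece 8:u rests on {7:u}
minimal pieces: {0:q, 2:r}
ways to finish when only these pieces remain (= sum over removing one remaining piece with nothing left below it):
  1 left: {5}→1  {8}→1
  2 left: {3,5}→1  {5,8}→2  {7,8}→1
  3 left: {2,3,5}→1  {3,5,8}→3  {5,7,8}→3  {6,7,8}→1
  4 left: {2,3,5,8}→4  {3,5,7,8}→6  {4,6,7,8}→1  {5,6,7,8}→4
  5 left: {1,4,6,7,8}→1  {2,3,5,7,8}→10  {3,5,6,7,8}→10  {4,5,6,7,8}→5
  6 left: {0,1,4,6,7,8}→1  {1,4,5,6,7,8}→6  {2,3,5,6,7,8}→20  {3,4,5,6,7,8}→15
  7 left: {0,1,4,5,6,7,8}→7  {1,3,4,5,6,7,8}→21  {2,3,4,5,6,7,8}→35
  placing 0:q first → 56 extensions
  placing 2:r first → 28 extensions
total linear extensions = 84

84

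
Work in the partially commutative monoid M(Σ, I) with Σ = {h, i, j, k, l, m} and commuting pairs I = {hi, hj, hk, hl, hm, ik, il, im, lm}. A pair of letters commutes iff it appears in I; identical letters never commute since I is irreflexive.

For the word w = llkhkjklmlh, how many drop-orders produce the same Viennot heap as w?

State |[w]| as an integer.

165

#0=l has no predecessor
#1=l depends on [0:l]
#2=k depends on [1:l]
#3=h has no predecessor
#4=k depends on [2:k]
#5=j depends on [4:k]
#6=k depends on [5:j]
#7=l depends on [6:k]
#8=m depends on [6:k]
#9=l depends on [7:l]
#10=h depends on [3:h]
sources: [0:l, 3:h]
N(rest) = Σ N(rest − s) over sources s of rest; N(one piece) = 1:
  size 1 → [8]=1  [9]=1  [10]=1
  size 2 → [3,10]=1  [7,9]=1  [8,9]=2  [8,10]=2  [9,10]=2
  size 3 → [3,8,10]=3  [3,9,10]=3  [7,8,9]=3  [7,9,10]=3  [8,9,10]=6
  size 4 → [3,7,9,10]=6  [3,8,9,10]=12  [6,7,8,9]=3  [7,8,9,10]=12
  size 5 → [3,7,8,9,10]=30  [5,6,7,8,9]=3  [6,7,8,9,10]=15
  size 6 → [3,6,7,8,9,10]=45  [4,5,6,7,8,9]=3  [5,6,7,8,9,10]=18
  size 7 → [2,4,5,6,7,8,9]=3  [3,5,6,7,8,9,10]=63  [4,5,6,7,8,9,10]=21
  size 8 → [1,2,4,5,6,7,8,9]=3  [2,4,5,6,7,8,9,10]=24  [3,4,5,6,7,8,9,10]=84
  size 9 → [0,1,2,4,5,6,7,8,9]=3  [1,2,4,5,6,7,8,9,10]=27  [2,3,4,5,6,7,8,9,10]=108
  first=0(l) contributes 135
  first=3(h) contributes 30
|[w]| = 165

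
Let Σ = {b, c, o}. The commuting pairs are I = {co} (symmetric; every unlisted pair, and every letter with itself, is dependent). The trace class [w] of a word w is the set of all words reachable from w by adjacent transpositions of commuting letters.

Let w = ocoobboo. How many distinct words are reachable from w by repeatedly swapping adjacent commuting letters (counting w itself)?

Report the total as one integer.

4

#0=o has no predecessor
#1=c has no predecessor
#2=o depends on [0:o]
#3=o depends on [2:o]
#4=b depends on [1:c, 3:o]
#5=b depends on [4:b]
#6=o depends on [5:b]
#7=o depends on [6:o]
sources: [0:o, 1:c]
N(rest) = Σ N(rest − s) over sources s of rest; N(one piece) = 1:
  size 1 → [7]=1
  size 2 → [6,7]=1
  size 3 → [5,6,7]=1
  size 4 → [4,5,6,7]=1
  size 5 → [1,4,5,6,7]=1  [3,4,5,6,7]=1
  size 6 → [1,3,4,5,6,7]=2  [2,3,4,5,6,7]=1
  first=0(o) contributes 3
  first=1(c) contributes 1
|[w]| = 4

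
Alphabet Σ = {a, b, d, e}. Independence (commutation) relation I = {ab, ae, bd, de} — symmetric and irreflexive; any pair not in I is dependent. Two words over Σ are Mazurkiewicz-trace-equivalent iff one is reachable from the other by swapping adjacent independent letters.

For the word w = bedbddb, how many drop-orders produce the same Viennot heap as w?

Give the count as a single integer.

35

drop 0:b onto floor
drop 1:e onto {0:b}
drop 2:d onto floor
drop 3:b onto {1:e}
drop 4:d onto {2:d}
drop 5:d onto {4:d}
drop 6:b onto {3:b}
ground layer = {0:b, 2:d}
drop-orders for the pieces not yet dropped (sum over which currently-grounded one goes next):
  1 to go: {5} 1  {6} 1
  2 to go: {3,6} 1  {4,5} 1  {5,6} 2
  3 to go: {1,3,6} 1  {2,4,5} 1  {3,5,6} 3  {4,5,6} 3
  4 to go: {0,1,3,6} 1  {1,3,5,6} 4  {2,4,5,6} 4  {3,4,5,6} 6
  5 to go: {0,1,3,5,6} 5  {1,3,4,5,6} 10  {2,3,4,5,6} 10
  if 0:b drops first: 20 orders
  if 2:d drops first: 15 orders
heap linearizations: 35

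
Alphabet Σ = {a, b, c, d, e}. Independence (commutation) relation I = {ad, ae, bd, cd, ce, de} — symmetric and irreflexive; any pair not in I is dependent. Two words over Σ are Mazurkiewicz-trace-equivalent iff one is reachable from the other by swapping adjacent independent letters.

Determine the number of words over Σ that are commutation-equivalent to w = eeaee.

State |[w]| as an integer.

#0=e has no predecessor
#1=e depends on [0:e]
#2=a has no predecessor
#3=e depends on [1:e]
#4=e depends on [3:e]
sources: [0:e, 2:a]
N(rest) = Σ N(rest − s) over sources s of rest; N(one piece) = 1:
  size 1 → [2]=1  [4]=1
  size 2 → [2,4]=2  [3,4]=1
  size 3 → [1,3,4]=1  [2,3,4]=3
  first=0(e) contributes 4
  first=2(a) contributes 1
|[w]| = 5

5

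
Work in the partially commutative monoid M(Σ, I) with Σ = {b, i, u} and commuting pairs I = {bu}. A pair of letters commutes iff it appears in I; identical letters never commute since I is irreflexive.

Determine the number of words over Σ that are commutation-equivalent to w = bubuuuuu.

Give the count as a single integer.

28

drop 0:b onto floor
drop 1:u onto floor
drop 2:b onto {0:b}
drop 3:u onto {1:u}
drop 4:u onto {3:u}
drop 5:u onto {4:u}
drop 6:u onto {5:u}
drop 7:u onto {6:u}
ground layer = {0:b, 1:u}
drop-orders for the pieces not yet dropped (sum over which currently-grounded one goes next):
  1 to go: {2} 1  {7} 1
  2 to go: {0,2} 1  {2,7} 2  {6,7} 1
  3 to go: {0,2,7} 3  {2,6,7} 3  {5,6,7} 1
  4 to go: {0,2,6,7} 6  {2,5,6,7} 4  {4,5,6,7} 1
  5 to go: {0,2,5,6,7} 10  {2,4,5,6,7} 5  {3,4,5,6,7} 1
  6 to go: {0,2,4,5,6,7} 15  {1,3,4,5,6,7} 1  {2,3,4,5,6,7} 6
  if 0:b drops first: 7 orders
  if 1:u drops first: 21 orders
heap linearizations: 28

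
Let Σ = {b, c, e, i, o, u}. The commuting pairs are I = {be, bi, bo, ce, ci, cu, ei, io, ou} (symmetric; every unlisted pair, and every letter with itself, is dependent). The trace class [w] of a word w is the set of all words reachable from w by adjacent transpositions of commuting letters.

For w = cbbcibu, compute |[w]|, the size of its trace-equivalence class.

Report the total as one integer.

6

#0=c has no predecessor
#1=b depends on [0:c]
#2=b depends on [1:b]
#3=c depends on [2:b]
#4=i has no predecessor
#5=b depends on [3:c]
#6=u depends on [4:i, 5:b]
sources: [0:c, 4:i]
N(rest) = Σ N(rest − s) over sources s of rest; N(one piece) = 1:
  size 1 → [6]=1
  size 2 → [4,6]=1  [5,6]=1
  size 3 → [3,5,6]=1  [4,5,6]=2
  size 4 → [2,3,5,6]=1  [3,4,5,6]=3
  size 5 → [1,2,3,5,6]=1  [2,3,4,5,6]=4
  first=0(c) contributes 5
  first=4(i) contributes 1
|[w]| = 6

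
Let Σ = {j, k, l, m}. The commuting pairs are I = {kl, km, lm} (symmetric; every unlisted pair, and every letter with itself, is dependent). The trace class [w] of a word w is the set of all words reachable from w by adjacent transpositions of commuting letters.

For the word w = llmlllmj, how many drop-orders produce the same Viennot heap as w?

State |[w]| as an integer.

21

0(l) covers ∅
1(l) covers 0:l
2(m) covers ∅
3(l) covers 1:l
4(l) covers 3:l
5(l) covers 4:l
6(m) covers 2:m
7(j) covers 5:l, 6:m
floor of heap: 0:l, 2:m
completions by unplaced set U, small U first (add the entries for U minus each lowest piece of U):
  |U|=1: {7}:1
  |U|=2: {5,7}:1  {6,7}:1
  |U|=3: {2,6,7}:1  {4,5,7}:1  {5,6,7}:2
  |U|=4: {2,5,6,7}:3  {3,4,5,7}:1  {4,5,6,7}:3
  |U|=5: {1,3,4,5,7}:1  {2,4,5,6,7}:6  {3,4,5,6,7}:4
  |U|=6: {0,1,3,4,5,7}:1  {1,3,4,5,6,7}:5  {2,3,4,5,6,7}:10
  start at 0(l): 15
  start at 2(m): 6
sum over floor = 21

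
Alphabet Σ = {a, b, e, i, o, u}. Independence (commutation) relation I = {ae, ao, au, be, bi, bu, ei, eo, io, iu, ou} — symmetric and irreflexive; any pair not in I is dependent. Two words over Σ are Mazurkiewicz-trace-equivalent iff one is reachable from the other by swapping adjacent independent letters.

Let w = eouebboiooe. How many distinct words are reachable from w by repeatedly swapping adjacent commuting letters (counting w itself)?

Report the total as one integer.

2310

0(e) covers ∅
1(o) covers ∅
2(u) covers 0:e
3(e) covers 2:u
4(b) covers 1:o
5(b) covers 4:b
6(o) covers 5:b
7(i) covers ∅
8(o) covers 6:o
9(o) covers 8:o
10(e) covers 3:e
floor of heap: 0:e, 1:o, 7:i
completions by unplaced set U, small U first (add the entries for U minus each lowest piece of U):
  |U|=1: {7}:1  {9}:1  {10}:1
  |U|=2: {3,10}:1  {7,9}:2  {7,10}:2  {8,9}:1  {9,10}:2
  |U|=3: {2,3,10}:1  {3,7,10}:3  {3,9,10}:3  {6,8,9}:1  {7,8,9}:3  {7,9,10}:6  {8,9,10}:3
  |U|=4: {0,2,3,10}:1  {2,3,7,10}:4  {2,3,9,10}:4  {3,7,9,10}:12  {3,8,9,10}:6  {5,6,8,9}:1  {6,7,8,9}:4  {6,8,9,10}:4  {7,8,9,10}:12
  |U|=5: {0,2,3,7,10}:5  {0,2,3,9,10}:5  {2,3,7,9,10}:20  {2,3,8,9,10}:10  {3,6,8,9,10}:10  {3,7,8,9,10}:30  {4,5,6,8,9}:1  {5,6,7,8,9}:5  {5,6,8,9,10}:5  {6,7,8,9,10}:20
  |U|=6: {0,2,3,7,9,10}:30  {0,2,3,8,9,10}:15  {1,4,5,6,8,9}:1  {2,3,6,8,9,10}:20  {2,3,7,8,9,10}:60  {3,5,6,8,9,10}:15  {3,6,7,8,9,10}:60  {4,5,6,7,8,9}:6  {4,5,6,8,9,10}:6  {5,6,7,8,9,10}:30
  |U|=7: {0,2,3,6,8,9,10}:35  {0,2,3,7,8,9,10}:105  {1,4,5,6,7,8,9}:7  {1,4,5,6,8,9,10}:7  {2,3,5,6,8,9,10}:35  {2,3,6,7,8,9,10}:140  {3,4,5,6,8,9,10}:21  {3,5,6,7,8,9,10}:105  {4,5,6,7,8,9,10}:42
  |U|=8: {0,2,3,5,6,8,9,10}:70  {0,2,3,6,7,8,9,10}:280  {1,3,4,5,6,8,9,10}:28  {1,4,5,6,7,8,9,10}:56  {2,3,4,5,6,8,9,10}:56  {2,3,5,6,7,8,9,10}:280  {3,4,5,6,7,8,9,10}:168
  |U|=9: {0,2,3,4,5,6,8,9,10}:126  {0,2,3,5,6,7,8,9,10}:630  {1,2,3,4,5,6,8,9,10}:84  {1,3,4,5,6,7,8,9,10}:252  {2,3,4,5,6,7,8,9,10}:504
  start at 0(e): 840
  start at 1(o): 1260
  start at 7(i): 210
sum over floor = 2310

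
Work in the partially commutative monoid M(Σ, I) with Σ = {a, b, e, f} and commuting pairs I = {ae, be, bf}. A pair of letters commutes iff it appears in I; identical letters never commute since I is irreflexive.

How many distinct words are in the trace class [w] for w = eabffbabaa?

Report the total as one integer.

16

#0=e has no predecessor
#1=a has no predecessor
#2=b depends on [1:a]
#3=f depends on [0:e, 1:a]
#4=f depends on [3:f]
#5=b depends on [2:b]
#6=a depends on [4:f, 5:b]
#7=b depends on [6:a]
#8=a depends on [7:b]
#9=a depends on [8:a]
sources: [0:e, 1:a]
N(rest) = Σ N(rest − s) over sources s of rest; N(one piece) = 1:
  size 1 → [9]=1
  size 2 → [8,9]=1
  size 3 → [7,8,9]=1
  size 4 → [6,7,8,9]=1
  size 5 → [4,6,7,8,9]=1  [5,6,7,8,9]=1
  size 6 → [2,5,6,7,8,9]=1  [3,4,6,7,8,9]=1  [4,5,6,7,8,9]=2
  size 7 → [0,3,4,6,7,8,9]=1  [2,4,5,6,7,8,9]=3  [3,4,5,6,7,8,9]=3
  size 8 → [0,3,4,5,6,7,8,9]=4  [2,3,4,5,6,7,8,9]=6
  first=0(e) contributes 6
  first=1(a) contributes 10
|[w]| = 16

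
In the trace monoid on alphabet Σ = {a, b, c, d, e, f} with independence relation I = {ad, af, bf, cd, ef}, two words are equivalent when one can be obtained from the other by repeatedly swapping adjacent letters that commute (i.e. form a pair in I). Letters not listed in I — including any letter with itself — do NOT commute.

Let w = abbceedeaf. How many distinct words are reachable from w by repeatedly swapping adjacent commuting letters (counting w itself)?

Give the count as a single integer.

3

drop 0:a onto floor
drop 1:b onto {0:a}
drop 2:b onto {1:b}
drop 3:c onto {2:b}
drop 4:e onto {3:c}
drop 5:e onto {4:e}
drop 6:d onto {5:e}
drop 7:e onto {6:d}
drop 8:a onto {7:e}
drop 9:f onto {6:d}
ground layer = {0:a}
drop-orders for the pieces not yet dropped (sum over which currently-grounded one goes next):
  1 to go: {8} 1  {9} 1
  2 to go: {7,8} 1  {8,9} 2
  3 to go: {7,8,9} 3
  4 to go: {6,7,8,9} 3
  5 to go: {5,6,7,8,9} 3
  6 to go: {4,5,6,7,8,9} 3
  7 to go: {3,4,5,6,7,8,9} 3
  8 to go: {2,3,4,5,6,7,8,9} 3
  if 0:a drops first: 3 orders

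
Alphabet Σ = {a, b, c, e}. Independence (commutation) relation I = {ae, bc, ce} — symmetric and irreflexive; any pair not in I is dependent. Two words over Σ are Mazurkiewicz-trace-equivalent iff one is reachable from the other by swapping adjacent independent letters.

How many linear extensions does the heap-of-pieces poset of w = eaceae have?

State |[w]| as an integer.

20

#0=e has no predecessor
#1=a has no predecessor
#2=c depends on [1:a]
#3=e depends on [0:e]
#4=a depends on [2:c]
#5=e depends on [3:e]
sources: [0:e, 1:a]
N(rest) = Σ N(rest − s) over sources s of rest; N(one piece) = 1:
  size 1 → [4]=1  [5]=1
  size 2 → [2,4]=1  [3,5]=1  [4,5]=2
  size 3 → [0,3,5]=1  [1,2,4]=1  [2,4,5]=3  [3,4,5]=3
  size 4 → [0,3,4,5]=4  [1,2,4,5]=4  [2,3,4,5]=6
  first=0(e) contributes 10
  first=1(a) contributes 10
|[w]| = 20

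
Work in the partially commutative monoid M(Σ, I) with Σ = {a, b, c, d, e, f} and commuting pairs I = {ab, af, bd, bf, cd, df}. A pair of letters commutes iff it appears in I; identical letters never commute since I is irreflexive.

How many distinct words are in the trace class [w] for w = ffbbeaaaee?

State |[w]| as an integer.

6

piece 0:f — minimal
piece 1:f rests on {0:f}
piece 2:b — minimal
piece 3:b rests on {2:b}
piece 4:e rests on {1:f, 3:b}
piece 5:a rests on {4:e}
piece 6:a rests on {5:a}
piece 7:a rests on {6:a}
piece 8:e rests on {7:a}
piece 9:e rests on {8:e}
minimal pieces: {0:f, 2:b}
ways to finish when only these pieces remain (= sum over removing one remaining piece with nothing left below it):
  1 left: {9}→1
  2 left: {8,9}→1
  3 left: {7,8,9}→1
  4 left: {6,7,8,9}→1
  5 left: {5,6,7,8,9}→1
  6 left: {4,5,6,7,8,9}→1
  7 left: {1,4,5,6,7,8,9}→1  {3,4,5,6,7,8,9}→1
  8 left: {0,1,4,5,6,7,8,9}→1  {1,3,4,5,6,7,8,9}→2  {2,3,4,5,6,7,8,9}→1
  placing 0:f first → 3 extensions
  placing 2:b first → 3 extensions
total linear extensions = 6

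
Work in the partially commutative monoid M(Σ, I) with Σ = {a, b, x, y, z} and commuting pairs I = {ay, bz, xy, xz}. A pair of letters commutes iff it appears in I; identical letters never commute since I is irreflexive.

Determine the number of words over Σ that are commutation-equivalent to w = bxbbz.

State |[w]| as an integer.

5

piece 0:b — minimal
piece 1:x rests on {0:b}
piece 2:b rests on {1:x}
piece 3:b rests on {2:b}
piece 4:z — minimal
minimal pieces: {0:b, 4:z}
ways to finish when only these pieces remain (= sum over removing one remaining piece with nothing left below it):
  1 left: {3}→1  {4}→1
  2 left: {2,3}→1  {3,4}→2
  3 left: {1,2,3}→1  {2,3,4}→3
  placing 0:b first → 4 extensions
  placing 4:z first → 1 extensions
total linear extensions = 5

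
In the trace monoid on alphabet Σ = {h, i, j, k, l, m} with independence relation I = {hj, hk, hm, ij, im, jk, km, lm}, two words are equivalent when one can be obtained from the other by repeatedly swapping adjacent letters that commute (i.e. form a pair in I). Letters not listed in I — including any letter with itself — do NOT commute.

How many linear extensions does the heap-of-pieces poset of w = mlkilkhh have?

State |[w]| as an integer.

24

#0=m has no predecessor
#1=l has no predecessor
#2=k depends on [1:l]
#3=i depends on [2:k]
#4=l depends on [3:i]
#5=k depends on [4:l]
#6=h depends on [4:l]
#7=h depends on [6:h]
sources: [0:m, 1:l]
N(rest) = Σ N(rest − s) over sources s of rest; N(one piece) = 1:
  size 1 → [0]=1  [5]=1  [7]=1
  size 2 → [0,5]=2  [0,7]=2  [5,7]=2  [6,7]=1
  size 3 → [0,5,7]=6  [0,6,7]=3  [5,6,7]=3
  size 4 → [0,5,6,7]=12  [4,5,6,7]=3
  size 5 → [0,4,5,6,7]=15  [3,4,5,6,7]=3
  size 6 → [0,3,4,5,6,7]=18  [2,3,4,5,6,7]=3
  first=0(m) contributes 3
  first=1(l) contributes 21
|[w]| = 24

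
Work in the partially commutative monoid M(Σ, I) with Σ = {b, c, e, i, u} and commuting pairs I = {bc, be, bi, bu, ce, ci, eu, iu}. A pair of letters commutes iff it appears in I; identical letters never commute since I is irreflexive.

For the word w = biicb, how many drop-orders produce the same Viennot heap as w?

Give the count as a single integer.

30

#0=b has no predecessor
#1=i has no predecessor
#2=i depends on [1:i]
#3=c has no predecessor
#4=b depends on [0:b]
sources: [0:b, 1:i, 3:c]
N(rest) = Σ N(rest − s) over sources s of rest; N(one piece) = 1:
  size 1 → [2]=1  [3]=1  [4]=1
  size 2 → [0,4]=1  [1,2]=1  [2,3]=2  [2,4]=2  [3,4]=2
  size 3 → [0,2,4]=3  [0,3,4]=3  [1,2,3]=3  [1,2,4]=3  [2,3,4]=6
  first=0(b) contributes 12
  first=1(i) contributes 12
  first=3(c) contributes 6
|[w]| = 30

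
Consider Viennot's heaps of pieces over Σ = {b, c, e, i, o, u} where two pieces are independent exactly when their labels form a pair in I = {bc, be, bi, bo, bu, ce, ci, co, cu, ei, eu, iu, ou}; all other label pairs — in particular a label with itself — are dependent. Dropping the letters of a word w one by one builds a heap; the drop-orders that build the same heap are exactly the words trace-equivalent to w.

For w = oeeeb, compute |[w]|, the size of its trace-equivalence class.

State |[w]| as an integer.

piece 0:o — minimal
piece 1:e rests on {0:o}
piece 2:e rests on {1:e}
piece 3:e rests on {2:e}
piece 4:b — minimal
minimal pieces: {0:o, 4:b}
ways to finish when only these pieces remain (= sum over removing one remaining piece with nothing left below it):
  1 left: {3}→1  {4}→1
  2 left: {2,3}→1  {3,4}→2
  3 left: {1,2,3}→1  {2,3,4}→3
  placing 0:o first → 4 extensions
  placing 4:b first → 1 extensions
total linear extensions = 5

5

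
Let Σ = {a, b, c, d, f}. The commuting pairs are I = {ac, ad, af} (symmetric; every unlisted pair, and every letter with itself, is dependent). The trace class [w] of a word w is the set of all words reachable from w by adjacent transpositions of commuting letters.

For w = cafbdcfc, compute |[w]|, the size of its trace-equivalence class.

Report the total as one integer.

0(c) covers ∅
1(a) covers ∅
2(f) covers 0:c
3(b) covers 1:a, 2:f
4(d) covers 3:b
5(c) covers 4:d
6(f) covers 5:c
7(c) covers 6:f
floor of heap: 0:c, 1:a
completions by unplaced set U, small U first (add the entries for U minus each lowest piece of U):
  |U|=1: {7}:1
  |U|=2: {6,7}:1
  |U|=3: {5,6,7}:1
  |U|=4: {4,5,6,7}:1
  |U|=5: {3,4,5,6,7}:1
  |U|=6: {1,3,4,5,6,7}:1  {2,3,4,5,6,7}:1
  start at 0(c): 2
  start at 1(a): 1
sum over floor = 3

3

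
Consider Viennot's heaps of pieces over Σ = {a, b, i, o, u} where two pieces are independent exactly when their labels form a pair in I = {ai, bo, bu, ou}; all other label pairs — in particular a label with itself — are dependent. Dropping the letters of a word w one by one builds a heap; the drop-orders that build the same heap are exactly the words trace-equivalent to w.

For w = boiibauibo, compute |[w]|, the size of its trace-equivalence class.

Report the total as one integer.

drop 0:b onto floor
drop 1:o onto floor
drop 2:i onto {0:b, 1:o}
drop 3:i onto {2:i}
drop 4:b onto {3:i}
drop 5:a onto {4:b}
drop 6:u onto {5:a}
drop 7:i onto {6:u}
drop 8:b onto {7:i}
drop 9:o onto {7:i}
ground layer = {0:b, 1:o}
drop-orders for the pieces not yet dropped (sum over which currently-grounded one goes next):
  1 to go: {8} 1  {9} 1
  2 to go: {8,9} 2
  3 to go: {7,8,9} 2
  4 to go: {6,7,8,9} 2
  5 to go: {5,6,7,8,9} 2
  6 to go: {4,5,6,7,8,9} 2
  7 to go: {3,4,5,6,7,8,9} 2
  8 to go: {2,3,4,5,6,7,8,9} 2
  if 0:b drops first: 2 orders
  if 1:o drops first: 2 orders
heap linearizations: 4

4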